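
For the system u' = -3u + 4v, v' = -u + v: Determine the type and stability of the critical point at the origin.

stable improper node

A = [[-3,4],[-1,1]]; det(A-λI) = λ^2 + 2λ + 1.
repeated λ = -1 with a single eigenvector.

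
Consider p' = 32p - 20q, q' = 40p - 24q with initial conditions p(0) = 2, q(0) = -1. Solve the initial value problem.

Coefficient matrix A = [[32, -20], [40, -24]].
Characteristic polynomial det(A - λI) = λ^2 - 8λ + 32 = 0.
Eigenvalues λ = 4 ± 4i (complex conjugate pair).
For λ=4+4i: an eigenvector is (2,3) - i(-1,-1) = (2 + i, 3 + i).
A real fundamental pair from Re and Im of e^((4+4i)t)v: X_1 = e^(4t)(cos(4t)·(2,3) + sin(4t)·(-1,-1)), X_2 = e^(4t)(sin(4t)·(2,3) - cos(4t)·(-1,-1)).
General solution: c_1X_1 + c_2X_2.
Applying p(0)=2, q(0)=-1 gives c_1=-3, c_2=8.

p(t) = 19e^(4t)sin(4t) + 2e^(4t)cos(4t), q(t) = 27e^(4t)sin(4t) - e^(4t)cos(4t)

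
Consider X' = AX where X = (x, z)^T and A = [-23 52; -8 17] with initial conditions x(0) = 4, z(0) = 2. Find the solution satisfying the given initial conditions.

x(t) = 6e^(-3t)sin(4t) + 4e^(-3t)cos(4t), z(t) = 2e^(-3t)sin(4t) + 2e^(-3t)cos(4t)

Coefficient matrix A = [[-23, 52], [-8, 17]].
Characteristic polynomial det(A - λI) = λ^2 + 6λ + 25 = 0.
Eigenvalues λ = -3 ± 4i (complex conjugate pair).
For λ=-3+4i: an eigenvector is (2,1) - i(3,1) = (2 - 3i, 1 - i).
A real fundamental pair from Re and Im of e^((-3+4i)t)v: X_1 = e^(-3t)(cos(4t)·(2,1) + sin(4t)·(3,1)), X_2 = e^(-3t)(sin(4t)·(2,1) - cos(4t)·(3,1)).
General solution: c_1X_1 + c_2X_2.
Applying x(0)=4, z(0)=2 gives c_1=2, c_2=0.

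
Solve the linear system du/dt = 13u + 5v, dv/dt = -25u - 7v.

Coefficient matrix A = [[13, 5], [-25, -7]].
Characteristic polynomial det(A - λI) = λ^2 - 6λ + 34 = 0.
Eigenvalues λ = 3 ± 5i (complex conjugate pair).
For λ=3+5i: an eigenvector is (-1,2) - i(0,1) = (-1, 2 - i).
A real fundamental pair from Re and Im of e^((3+5i)t)v: X_1 = e^(3t)(cos(5t)·(-1,2) + sin(5t)·(0,1)), X_2 = e^(3t)(sin(5t)·(-1,2) - cos(5t)·(0,1)).
General solution: C_1X_1 + C_2X_2.

u(t) = -C_1e^(3t)cos(5t) - C_2e^(3t)sin(5t), v(t) = C_1e^(3t)sin(5t) + 2C_1e^(3t)cos(5t) + 2C_2e^(3t)sin(5t) - C_2e^(3t)cos(5t)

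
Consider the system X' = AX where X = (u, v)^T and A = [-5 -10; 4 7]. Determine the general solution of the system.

u(t) = -c_1e^(t)sin(2t) + 2c_1e^(t)cos(2t) + 2c_2e^(t)sin(2t) + c_2e^(t)cos(2t), v(t) = c_1e^(t)sin(2t) - c_1e^(t)cos(2t) - c_2e^(t)sin(2t) - c_2e^(t)cos(2t)

Coefficient matrix A = [[-5, -10], [4, 7]].
Characteristic polynomial det(A - λI) = λ^2 - 2λ + 5 = 0.
Eigenvalues λ = 1 ± 2i (complex conjugate pair).
For λ=1+2i: an eigenvector is (2,-1) - i(-1,1) = (2 + i, -1 - i).
A real fundamental pair from Re and Im of e^((1+2i)t)v: X_1 = e^(t)(cos(2t)·(2,-1) + sin(2t)·(-1,1)), X_2 = e^(t)(sin(2t)·(2,-1) - cos(2t)·(-1,1)).
General solution: c_1X_1 + c_2X_2.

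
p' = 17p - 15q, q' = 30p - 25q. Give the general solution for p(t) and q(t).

Coefficient matrix A = [[17, -15], [30, -25]].
Characteristic polynomial det(A - λI) = λ^2 + 8λ + 25 = 0.
Eigenvalues λ = -4 ± 3i (complex conjugate pair).
For λ=-4+3i: an eigenvector is (2,3) - i(-1,-1) = (2 + i, 3 + i).
A real fundamental pair from Re and Im of e^((-4+3i)t)v: X_1 = e^(-4t)(cos(3t)·(2,3) + sin(3t)·(-1,-1)), X_2 = e^(-4t)(sin(3t)·(2,3) - cos(3t)·(-1,-1)).
General solution: K_1X_1 + K_2X_2.

p(t) = -K_1e^(-4t)sin(3t) + 2K_1e^(-4t)cos(3t) + 2K_2e^(-4t)sin(3t) + K_2e^(-4t)cos(3t), q(t) = -K_1e^(-4t)sin(3t) + 3K_1e^(-4t)cos(3t) + 3K_2e^(-4t)sin(3t) + K_2e^(-4t)cos(3t)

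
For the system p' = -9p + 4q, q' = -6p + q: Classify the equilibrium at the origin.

stable node

A = [[-9,4],[-6,1]]; det(A-λI) = λ^2 + 8λ + 15.
λ = -5, -3: both negative.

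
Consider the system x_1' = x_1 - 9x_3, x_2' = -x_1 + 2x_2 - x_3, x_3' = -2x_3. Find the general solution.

x_1(t) = C_1e^(t) + 3C_3e^(-2t), x_2(t) = C_1e^(t) + C_2e^(2t) + C_3e^(-2t), x_3(t) = C_3e^(-2t)

Coefficient matrix A = [[1, 0, -9], [-1, 2, -1], [0, 0, -2]].
det(A - λI) = 0 gives eigenvalues λ = 1, 2, -2.
For λ=1: eigenvector (1,1,0).
For λ=2: eigenvector (0,1,0).
For λ=-2: eigenvector (3,1,1).
General solution: C_1e^(t)(1,1,0) + C_2e^(2t)(0,1,0) + C_3e^(-2t)(3,1,1).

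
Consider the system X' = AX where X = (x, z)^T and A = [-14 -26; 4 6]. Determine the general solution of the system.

x(t) = 3K_1e^(-4t)sin(2t) + 2K_1e^(-4t)cos(2t) + 2K_2e^(-4t)sin(2t) - 3K_2e^(-4t)cos(2t), z(t) = -K_1e^(-4t)sin(2t) - K_1e^(-4t)cos(2t) - K_2e^(-4t)sin(2t) + K_2e^(-4t)cos(2t)

Coefficient matrix A = [[-14, -26], [4, 6]].
Characteristic polynomial det(A - λI) = λ^2 + 8λ + 20 = 0.
Eigenvalues λ = -4 ± 2i (complex conjugate pair).
For λ=-4+2i: an eigenvector is (2,-1) - i(3,-1) = (2 - 3i, -1 + i).
A real fundamental pair from Re and Im of e^((-4+2i)t)v: X_1 = e^(-4t)(cos(2t)·(2,-1) + sin(2t)·(3,-1)), X_2 = e^(-4t)(sin(2t)·(2,-1) - cos(2t)·(3,-1)).
General solution: K_1X_1 + K_2X_2.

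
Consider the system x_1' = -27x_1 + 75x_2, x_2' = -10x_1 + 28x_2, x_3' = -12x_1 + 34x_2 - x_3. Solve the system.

x_1(t) = 5C_1e^(3t) - 3C_2e^(-2t), x_2(t) = 2C_1e^(3t) - C_2e^(-2t), x_3(t) = 2C_1e^(3t) - 2C_2e^(-2t) + C_3e^(-t)

Coefficient matrix A = [[-27, 75, 0], [-10, 28, 0], [-12, 34, -1]].
det(A - λI) = 0 gives eigenvalues λ = 3, -2, -1.
For λ=3: eigenvector (5,2,2).
For λ=-2: eigenvector (-3,-1,-2).
For λ=-1: eigenvector (0,0,1).
General solution: C_1e^(3t)(5,2,2) + C_2e^(-2t)(-3,-1,-2) + C_3e^(-t)(0,0,1).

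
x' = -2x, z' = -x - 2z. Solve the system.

Coefficient matrix A = [[-2, 0], [-1, -2]].
Characteristic polynomial det(A - λI) = λ^2 + 4λ + 4 = 0.
Single eigenvalue λ = -2 with algebraic multiplicity 2.
Eigenvector v = (0,1); generalized eigenvector w with (A-λI)w=v is (-1,3).
General solution: e^(-2t)[c_1·v + c_2·(t·v + w)].

x(t) = -c_2e^(-2t), z(t) = c_1e^(-2t) + c_2te^(-2t) + 3c_2e^(-2t)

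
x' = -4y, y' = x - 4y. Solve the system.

x(t) = -2K_1e^(-2t) - 2K_2te^(-2t) - K_2e^(-2t), y(t) = -K_1e^(-2t) - K_2te^(-2t)

Coefficient matrix A = [[0, -4], [1, -4]].
Characteristic polynomial det(A - λI) = λ^2 + 4λ + 4 = 0.
Single eigenvalue λ = -2 with algebraic multiplicity 2.
Eigenvector v = (-2,-1); generalized eigenvector w with (A-λI)w=v is (-1,0).
General solution: e^(-2t)[K_1·v + K_2·(t·v + w)].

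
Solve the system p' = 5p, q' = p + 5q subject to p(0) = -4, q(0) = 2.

p(t) = -4e^(5t), q(t) = -4te^(5t) + 2e^(5t)

Coefficient matrix A = [[5, 0], [1, 5]].
Characteristic polynomial det(A - λI) = λ^2 - 10λ + 25 = 0.
Single eigenvalue λ = 5 with algebraic multiplicity 2.
Eigenvector v = (0,1); generalized eigenvector w with (A-λI)w=v is (1,3).
General solution: e^(5t)[K_1·v + K_2·(t·v + w)].
Applying p(0)=-4, q(0)=2 gives K_1=14, K_2=-4.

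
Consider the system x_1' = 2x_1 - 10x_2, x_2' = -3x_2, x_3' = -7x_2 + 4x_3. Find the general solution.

Coefficient matrix A = [[2, -10, 0], [0, -3, 0], [0, -7, 4]].
det(A - λI) = 0 gives eigenvalues λ = 2, -3, 4.
For λ=2: eigenvector (1,0,0).
For λ=-3: eigenvector (2,1,1).
For λ=4: eigenvector (0,0,1).
General solution: c_1e^(2t)(1,0,0) + c_2e^(-3t)(2,1,1) + c_3e^(4t)(0,0,1).

x_1(t) = c_1e^(2t) + 2c_2e^(-3t), x_2(t) = c_2e^(-3t), x_3(t) = c_2e^(-3t) + c_3e^(4t)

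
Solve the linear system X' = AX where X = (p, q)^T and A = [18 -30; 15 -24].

Coefficient matrix A = [[18, -30], [15, -24]].
Characteristic polynomial det(A - λI) = λ^2 + 6λ + 18 = 0.
Eigenvalues λ = -3 ± 3i (complex conjugate pair).
For λ=-3+3i: an eigenvector is (-3,-2) - i(-1,-1) = (-3 + i, -2 + i).
A real fundamental pair from Re and Im of e^((-3+3i)t)v: X_1 = e^(-3t)(cos(3t)·(-3,-2) + sin(3t)·(-1,-1)), X_2 = e^(-3t)(sin(3t)·(-3,-2) - cos(3t)·(-1,-1)).
General solution: C_1X_1 + C_2X_2.

p(t) = -C_1e^(-3t)sin(3t) - 3C_1e^(-3t)cos(3t) - 3C_2e^(-3t)sin(3t) + C_2e^(-3t)cos(3t), q(t) = -C_1e^(-3t)sin(3t) - 2C_1e^(-3t)cos(3t) - 2C_2e^(-3t)sin(3t) + C_2e^(-3t)cos(3t)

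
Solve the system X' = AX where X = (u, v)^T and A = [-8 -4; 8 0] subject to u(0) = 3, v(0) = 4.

u(t) = -7e^(-4t)sin(4t) + 3e^(-4t)cos(4t), v(t) = 10e^(-4t)sin(4t) + 4e^(-4t)cos(4t)

Coefficient matrix A = [[-8, -4], [8, 0]].
Characteristic polynomial det(A - λI) = λ^2 + 8λ + 32 = 0.
Eigenvalues λ = -4 ± 4i (complex conjugate pair).
For λ=-4+4i: an eigenvector is (-1,1) - i(0,-1) = (-1, 1 + i).
A real fundamental pair from Re and Im of e^((-4+4i)t)v: X_1 = e^(-4t)(cos(4t)·(-1,1) + sin(4t)·(0,-1)), X_2 = e^(-4t)(sin(4t)·(-1,1) - cos(4t)·(0,-1)).
General solution: c_1X_1 + c_2X_2.
Applying u(0)=3, v(0)=4 gives c_1=-3, c_2=7.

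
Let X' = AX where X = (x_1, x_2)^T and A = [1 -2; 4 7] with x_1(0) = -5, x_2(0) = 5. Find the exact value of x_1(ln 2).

A = [[1,-2],[4,7]]; eigenvalues λ = 3, 5.
Eigenvectors: (-1,1) for λ=3, (1,-2) for λ=5.
From the initial condition, c_1 = 5, c_2 = 0.
x_1(ln 2) = (5)(2^3)(-1) + (0)(2^5)(1) = -40.

-40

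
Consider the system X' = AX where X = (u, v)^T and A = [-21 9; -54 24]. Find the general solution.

u(t) = K_1e^(-3t) - K_2e^(6t), v(t) = 2K_1e^(-3t) - 3K_2e^(6t)

Coefficient matrix A = [[-21, 9], [-54, 24]].
Characteristic polynomial det(A - λI) = λ^2 - 3λ - 18 = 0.
Eigenvalues λ = -3, 6.
For λ=-3: (A-λI) row 1 is [-18, 9], so an eigenvector is (1, 2).
For λ=6: (A-λI) row 1 is [-27, 9], so an eigenvector is (-1, -3).
General solution: K_1e^(-3t)(1,2) + K_2e^(6t)(-1,-3).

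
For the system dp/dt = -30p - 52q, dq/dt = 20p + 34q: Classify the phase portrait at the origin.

A = [[-30,-52],[20,34]]; det(A-λI) = λ^2 - 4λ + 20.
λ = 2 ± 4i: positive real part.

unstable spiral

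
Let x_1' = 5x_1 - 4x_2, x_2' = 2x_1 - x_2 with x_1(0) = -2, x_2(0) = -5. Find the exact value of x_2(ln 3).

A = [[5,-4],[2,-1]]; eigenvalues λ = 3, 1.
Eigenvectors: (-2,-1) for λ=3, (-1,-1) for λ=1.
From the initial condition, c_1 = -3, c_2 = 8.
x_2(ln 3) = (-3)(3^3)(-1) + (8)(3^1)(-1) = 57.

57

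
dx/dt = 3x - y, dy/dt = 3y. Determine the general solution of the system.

Coefficient matrix A = [[3, -1], [0, 3]].
Characteristic polynomial det(A - λI) = λ^2 - 6λ + 9 = 0.
Single eigenvalue λ = 3 with algebraic multiplicity 2.
Eigenvector v = (-1,0); generalized eigenvector w with (A-λI)w=v is (1,1).
General solution: e^(3t)[K_1·v + K_2·(t·v + w)].

x(t) = -K_1e^(3t) - K_2te^(3t) + K_2e^(3t), y(t) = K_2e^(3t)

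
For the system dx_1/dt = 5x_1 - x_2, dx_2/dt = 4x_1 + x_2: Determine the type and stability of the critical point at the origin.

A = [[5,-1],[4,1]]; det(A-λI) = λ^2 - 6λ + 9.
repeated λ = 3 with a single eigenvector.

unstable improper node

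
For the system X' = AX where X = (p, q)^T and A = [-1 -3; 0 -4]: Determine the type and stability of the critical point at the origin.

A = [[-1,-3],[0,-4]]; det(A-λI) = λ^2 + 5λ + 4.
λ = -4, -1: both negative.

stable node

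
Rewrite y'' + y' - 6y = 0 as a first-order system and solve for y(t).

y(t) = K_1e^(-3t) + K_2e^(2t)

Let x_1 = y, x_2 = y'. Then x_1' = x_2 and x_2' = 6x_1 - x_2.
A = [[0,1],[6,-1]]; det(A-λI) = λ^2 + λ - 6.
Eigenvalues λ = -3, 2 with eigenvectors (1,-3), (1,2).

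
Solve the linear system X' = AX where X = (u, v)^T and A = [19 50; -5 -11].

u(t) = -3K_1e^(4t)sin(5t) - K_1e^(4t)cos(5t) - K_2e^(4t)sin(5t) + 3K_2e^(4t)cos(5t), v(t) = K_1e^(4t)sin(5t) - K_2e^(4t)cos(5t)

Coefficient matrix A = [[19, 50], [-5, -11]].
Characteristic polynomial det(A - λI) = λ^2 - 8λ + 41 = 0.
Eigenvalues λ = 4 ± 5i (complex conjugate pair).
For λ=4+5i: an eigenvector is (-1,0) - i(-3,1) = (-1 + 3i, 0 - i).
A real fundamental pair from Re and Im of e^((4+5i)t)v: X_1 = e^(4t)(cos(5t)·(-1,0) + sin(5t)·(-3,1)), X_2 = e^(4t)(sin(5t)·(-1,0) - cos(5t)·(-3,1)).
General solution: K_1X_1 + K_2X_2.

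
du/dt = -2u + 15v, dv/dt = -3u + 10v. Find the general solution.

u(t) = 2c_1e^(4t)sin(3t) - c_1e^(4t)cos(3t) - c_2e^(4t)sin(3t) - 2c_2e^(4t)cos(3t), v(t) = c_1e^(4t)sin(3t) - c_2e^(4t)cos(3t)

Coefficient matrix A = [[-2, 15], [-3, 10]].
Characteristic polynomial det(A - λI) = λ^2 - 8λ + 25 = 0.
Eigenvalues λ = 4 ± 3i (complex conjugate pair).
For λ=4+3i: an eigenvector is (-1,0) - i(2,1) = (-1 - 2i, 0 - i).
A real fundamental pair from Re and Im of e^((4+3i)t)v: X_1 = e^(4t)(cos(3t)·(-1,0) + sin(3t)·(2,1)), X_2 = e^(4t)(sin(3t)·(-1,0) - cos(3t)·(2,1)).
General solution: c_1X_1 + c_2X_2.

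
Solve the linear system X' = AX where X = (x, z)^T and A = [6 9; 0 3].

Coefficient matrix A = [[6, 9], [0, 3]].
Characteristic polynomial det(A - λI) = λ^2 - 9λ + 18 = 0.
Eigenvalues λ = 3, 6.
For λ=3: (A-λI) row 1 is [3, 9], so an eigenvector is (3, -1).
For λ=6: (A-λI) row 1 is [0, 9], so an eigenvector is (-1, 0).
General solution: C_1e^(3t)(3,-1) + C_2e^(6t)(-1,0).

x(t) = 3C_1e^(3t) - C_2e^(6t), z(t) = -C_1e^(3t)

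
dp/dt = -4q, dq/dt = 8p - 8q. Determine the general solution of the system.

Coefficient matrix A = [[0, -4], [8, -8]].
Characteristic polynomial det(A - λI) = λ^2 + 8λ + 32 = 0.
Eigenvalues λ = -4 ± 4i (complex conjugate pair).
For λ=-4+4i: an eigenvector is (0,-1) - i(1,1) = (0 - i, -1 - i).
A real fundamental pair from Re and Im of e^((-4+4i)t)v: X_1 = e^(-4t)(cos(4t)·(0,-1) + sin(4t)·(1,1)), X_2 = e^(-4t)(sin(4t)·(0,-1) - cos(4t)·(1,1)).
General solution: c_1X_1 + c_2X_2.

p(t) = c_1e^(-4t)sin(4t) - c_2e^(-4t)cos(4t), q(t) = c_1e^(-4t)sin(4t) - c_1e^(-4t)cos(4t) - c_2e^(-4t)sin(4t) - c_2e^(-4t)cos(4t)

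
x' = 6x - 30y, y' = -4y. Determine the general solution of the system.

x(t) = -3C_1e^(-4t) - C_2e^(6t), y(t) = -C_1e^(-4t)

Coefficient matrix A = [[6, -30], [0, -4]].
Characteristic polynomial det(A - λI) = λ^2 - 2λ - 24 = 0.
Eigenvalues λ = -4, 6.
For λ=-4: (A-λI) row 1 is [10, -30], so an eigenvector is (-3, -1).
For λ=6: (A-λI) row 1 is [0, -30], so an eigenvector is (-1, 0).
General solution: C_1e^(-4t)(-3,-1) + C_2e^(6t)(-1,0).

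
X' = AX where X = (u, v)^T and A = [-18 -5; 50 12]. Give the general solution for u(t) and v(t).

u(t) = -C_1e^(-3t)sin(5t) + C_2e^(-3t)cos(5t), v(t) = 3C_1e^(-3t)sin(5t) + C_1e^(-3t)cos(5t) + C_2e^(-3t)sin(5t) - 3C_2e^(-3t)cos(5t)

Coefficient matrix A = [[-18, -5], [50, 12]].
Characteristic polynomial det(A - λI) = λ^2 + 6λ + 34 = 0.
Eigenvalues λ = -3 ± 5i (complex conjugate pair).
For λ=-3+5i: an eigenvector is (0,1) - i(-1,3) = (0 + i, 1 - 3i).
A real fundamental pair from Re and Im of e^((-3+5i)t)v: X_1 = e^(-3t)(cos(5t)·(0,1) + sin(5t)·(-1,3)), X_2 = e^(-3t)(sin(5t)·(0,1) - cos(5t)·(-1,3)).
General solution: C_1X_1 + C_2X_2.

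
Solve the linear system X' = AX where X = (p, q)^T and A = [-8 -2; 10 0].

p(t) = K_1e^(-4t)cos(2t) + K_2e^(-4t)sin(2t), q(t) = K_1e^(-4t)sin(2t) - 2K_1e^(-4t)cos(2t) - 2K_2e^(-4t)sin(2t) - K_2e^(-4t)cos(2t)

Coefficient matrix A = [[-8, -2], [10, 0]].
Characteristic polynomial det(A - λI) = λ^2 + 8λ + 20 = 0.
Eigenvalues λ = -4 ± 2i (complex conjugate pair).
For λ=-4+2i: an eigenvector is (1,-2) - i(0,1) = (1, -2 - i).
A real fundamental pair from Re and Im of e^((-4+2i)t)v: X_1 = e^(-4t)(cos(2t)·(1,-2) + sin(2t)·(0,1)), X_2 = e^(-4t)(sin(2t)·(1,-2) - cos(2t)·(0,1)).
General solution: K_1X_1 + K_2X_2.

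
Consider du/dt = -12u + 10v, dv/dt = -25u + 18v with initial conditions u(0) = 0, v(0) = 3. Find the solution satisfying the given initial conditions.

u(t) = 6e^(3t)sin(5t), v(t) = 9e^(3t)sin(5t) + 3e^(3t)cos(5t)

Coefficient matrix A = [[-12, 10], [-25, 18]].
Characteristic polynomial det(A - λI) = λ^2 - 6λ + 34 = 0.
Eigenvalues λ = 3 ± 5i (complex conjugate pair).
For λ=3+5i: an eigenvector is (1,1) - i(-1,-2) = (1 + i, 1 + 2i).
A real fundamental pair from Re and Im of e^((3+5i)t)v: X_1 = e^(3t)(cos(5t)·(1,1) + sin(5t)·(-1,-2)), X_2 = e^(3t)(sin(5t)·(1,1) - cos(5t)·(-1,-2)).
General solution: C_1X_1 + C_2X_2.
Applying u(0)=0, v(0)=3 gives C_1=-3, C_2=3.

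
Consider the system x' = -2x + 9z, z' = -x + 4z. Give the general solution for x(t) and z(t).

x(t) = -3K_1e^(t) - 3K_2te^(t) - 2K_2e^(t), z(t) = -K_1e^(t) - K_2te^(t) - K_2e^(t)

Coefficient matrix A = [[-2, 9], [-1, 4]].
Characteristic polynomial det(A - λI) = λ^2 - 2λ + 1 = 0.
Single eigenvalue λ = 1 with algebraic multiplicity 2.
Eigenvector v = (-3,-1); generalized eigenvector w with (A-λI)w=v is (-2,-1).
General solution: e^(t)[K_1·v + K_2·(t·v + w)].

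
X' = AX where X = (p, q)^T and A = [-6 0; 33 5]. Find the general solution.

Coefficient matrix A = [[-6, 0], [33, 5]].
Characteristic polynomial det(A - λI) = λ^2 + λ - 30 = 0.
Eigenvalues λ = 5, -6.
For λ=5: (A-λI) row 1 is [-11, 0], so an eigenvector is (0, 1).
For λ=-6: (A-λI) row 2 is [33, 11], so an eigenvector is (-1, 3).
General solution: c_1e^(5t)(0,1) + c_2e^(-6t)(-1,3).

p(t) = -c_2e^(-6t), q(t) = c_1e^(5t) + 3c_2e^(-6t)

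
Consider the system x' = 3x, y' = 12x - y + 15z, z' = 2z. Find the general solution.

Coefficient matrix A = [[3, 0, 0], [12, -1, 15], [0, 0, 2]].
det(A - λI) = 0 gives eigenvalues λ = -1, 3, 2.
For λ=-1: eigenvector (0,1,0).
For λ=3: eigenvector (1,3,0).
For λ=2: eigenvector (0,5,1).
General solution: c_1e^(-t)(0,1,0) + c_2e^(3t)(1,3,0) + c_3e^(2t)(0,5,1).

x(t) = c_2e^(3t), y(t) = c_1e^(-t) + 3c_2e^(3t) + 5c_3e^(2t), z(t) = c_3e^(2t)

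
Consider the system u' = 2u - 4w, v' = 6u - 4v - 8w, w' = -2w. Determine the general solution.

Coefficient matrix A = [[2, 0, -4], [6, -4, -8], [0, 0, -2]].
det(A - λI) = 0 gives eigenvalues λ = 2, -4, -2.
For λ=2: eigenvector (1,1,0).
For λ=-4: eigenvector (0,1,0).
For λ=-2: eigenvector (1,-1,1).
General solution: K_1e^(2t)(1,1,0) + K_2e^(-4t)(0,1,0) + K_3e^(-2t)(1,-1,1).

u(t) = K_1e^(2t) + K_3e^(-2t), v(t) = K_1e^(2t) + K_2e^(-4t) - K_3e^(-2t), w(t) = K_3e^(-2t)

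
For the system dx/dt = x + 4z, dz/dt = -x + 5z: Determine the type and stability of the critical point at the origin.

A = [[1,4],[-1,5]]; det(A-λI) = λ^2 - 6λ + 9.
repeated λ = 3 with a single eigenvector.

unstable improper node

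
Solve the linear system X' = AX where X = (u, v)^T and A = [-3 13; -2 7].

Coefficient matrix A = [[-3, 13], [-2, 7]].
Characteristic polynomial det(A - λI) = λ^2 - 4λ + 5 = 0.
Eigenvalues λ = 2 ± i (complex conjugate pair).
For λ=2+i: an eigenvector is (3,1) - i(-2,-1) = (3 + 2i, 1 + i).
A real fundamental pair from Re and Im of e^((2+i)t)v: X_1 = e^(2t)(cos(t)·(3,1) + sin(t)·(-2,-1)), X_2 = e^(2t)(sin(t)·(3,1) - cos(t)·(-2,-1)).
General solution: c_1X_1 + c_2X_2.

u(t) = -2c_1e^(2t)sin(t) + 3c_1e^(2t)cos(t) + 3c_2e^(2t)sin(t) + 2c_2e^(2t)cos(t), v(t) = -c_1e^(2t)sin(t) + c_1e^(2t)cos(t) + c_2e^(2t)sin(t) + c_2e^(2t)cos(t)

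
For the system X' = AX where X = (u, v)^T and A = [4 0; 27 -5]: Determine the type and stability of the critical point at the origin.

A = [[4,0],[27,-5]]; det(A-λI) = λ^2 + λ - 20.
λ = -5, 4: opposite signs.

saddle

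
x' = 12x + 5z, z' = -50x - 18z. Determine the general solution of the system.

Coefficient matrix A = [[12, 5], [-50, -18]].
Characteristic polynomial det(A - λI) = λ^2 + 6λ + 34 = 0.
Eigenvalues λ = -3 ± 5i (complex conjugate pair).
For λ=-3+5i: an eigenvector is (1,-3) - i(0,-1) = (1, -3 + i).
A real fundamental pair from Re and Im of e^((-3+5i)t)v: X_1 = e^(-3t)(cos(5t)·(1,-3) + sin(5t)·(0,-1)), X_2 = e^(-3t)(sin(5t)·(1,-3) - cos(5t)·(0,-1)).
General solution: C_1X_1 + C_2X_2.

x(t) = C_1e^(-3t)cos(5t) + C_2e^(-3t)sin(5t), z(t) = -C_1e^(-3t)sin(5t) - 3C_1e^(-3t)cos(5t) - 3C_2e^(-3t)sin(5t) + C_2e^(-3t)cos(5t)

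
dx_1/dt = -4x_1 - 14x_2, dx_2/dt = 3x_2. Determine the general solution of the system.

Coefficient matrix A = [[-4, -14], [0, 3]].
Characteristic polynomial det(A - λI) = λ^2 + λ - 12 = 0.
Eigenvalues λ = -4, 3.
For λ=-4: (A-λI) row 1 is [0, -14], so an eigenvector is (1, 0).
For λ=3: (A-λI) row 1 is [-7, -14], so an eigenvector is (-2, 1).
General solution: c_1e^(-4t)(1,0) + c_2e^(3t)(-2,1).

x_1(t) = c_1e^(-4t) - 2c_2e^(3t), x_2(t) = c_2e^(3t)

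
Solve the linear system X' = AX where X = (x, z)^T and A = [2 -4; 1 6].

Coefficient matrix A = [[2, -4], [1, 6]].
Characteristic polynomial det(A - λI) = λ^2 - 8λ + 16 = 0.
Single eigenvalue λ = 4 with algebraic multiplicity 2.
Eigenvector v = (2,-1); generalized eigenvector w with (A-λI)w=v is (3,-2).
General solution: e^(4t)[C_1·v + C_2·(t·v + w)].

x(t) = 2C_1e^(4t) + 2C_2te^(4t) + 3C_2e^(4t), z(t) = -C_1e^(4t) - C_2te^(4t) - 2C_2e^(4t)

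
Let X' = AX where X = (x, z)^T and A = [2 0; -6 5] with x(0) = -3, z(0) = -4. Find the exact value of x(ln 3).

A = [[2,0],[-6,5]]; eigenvalues λ = 2, 5.
Eigenvectors: (1,2) for λ=2, (0,-1) for λ=5.
From the initial condition, c_1 = -3, c_2 = -2.
x(ln 3) = (-3)(3^2)(1) + (-2)(3^5)(0) = -27.

-27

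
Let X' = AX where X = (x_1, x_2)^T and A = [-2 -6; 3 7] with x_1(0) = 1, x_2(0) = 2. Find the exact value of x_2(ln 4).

1268

A = [[-2,-6],[3,7]]; eigenvalues λ = 1, 4.
Eigenvectors: (-2,1) for λ=1, (-1,1) for λ=4.
From the initial condition, c_1 = -3, c_2 = 5.
x_2(ln 4) = (-3)(4^1)(1) + (5)(4^4)(1) = 1268.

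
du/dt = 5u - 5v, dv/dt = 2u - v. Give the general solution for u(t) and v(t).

Coefficient matrix A = [[5, -5], [2, -1]].
Characteristic polynomial det(A - λI) = λ^2 - 4λ + 5 = 0.
Eigenvalues λ = 2 ± i (complex conjugate pair).
For λ=2+i: an eigenvector is (2,1) - i(1,1) = (2 - i, 1 - i).
A real fundamental pair from Re and Im of e^((2+i)t)v: X_1 = e^(2t)(cos(t)·(2,1) + sin(t)·(1,1)), X_2 = e^(2t)(sin(t)·(2,1) - cos(t)·(1,1)).
General solution: C_1X_1 + C_2X_2.

u(t) = C_1e^(2t)sin(t) + 2C_1e^(2t)cos(t) + 2C_2e^(2t)sin(t) - C_2e^(2t)cos(t), v(t) = C_1e^(2t)sin(t) + C_1e^(2t)cos(t) + C_2e^(2t)sin(t) - C_2e^(2t)cos(t)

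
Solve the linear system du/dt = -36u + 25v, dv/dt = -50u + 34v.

u(t) = -K_1e^(-t)sin(5t) - 2K_1e^(-t)cos(5t) - 2K_2e^(-t)sin(5t) + K_2e^(-t)cos(5t), v(t) = -K_1e^(-t)sin(5t) - 3K_1e^(-t)cos(5t) - 3K_2e^(-t)sin(5t) + K_2e^(-t)cos(5t)

Coefficient matrix A = [[-36, 25], [-50, 34]].
Characteristic polynomial det(A - λI) = λ^2 + 2λ + 26 = 0.
Eigenvalues λ = -1 ± 5i (complex conjugate pair).
For λ=-1+5i: an eigenvector is (-2,-3) - i(-1,-1) = (-2 + i, -3 + i).
A real fundamental pair from Re and Im of e^((-1+5i)t)v: X_1 = e^(-t)(cos(5t)·(-2,-3) + sin(5t)·(-1,-1)), X_2 = e^(-t)(sin(5t)·(-2,-3) - cos(5t)·(-1,-1)).
General solution: K_1X_1 + K_2X_2.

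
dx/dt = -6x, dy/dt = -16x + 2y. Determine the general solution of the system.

Coefficient matrix A = [[-6, 0], [-16, 2]].
Characteristic polynomial det(A - λI) = λ^2 + 4λ - 12 = 0.
Eigenvalues λ = -6, 2.
For λ=-6: (A-λI) row 2 is [-16, 8], so an eigenvector is (-1, -2).
For λ=2: (A-λI) row 1 is [-8, 0], so an eigenvector is (0, 1).
General solution: c_1e^(-6t)(-1,-2) + c_2e^(2t)(0,1).

x(t) = -c_1e^(-6t), y(t) = -2c_1e^(-6t) + c_2e^(2t)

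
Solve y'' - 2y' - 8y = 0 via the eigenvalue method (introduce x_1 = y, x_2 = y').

y(t) = K_1e^(-2t) + K_2e^(4t)

Let x_1 = y, x_2 = y'. Then x_1' = x_2 and x_2' = 8x_1 + 2x_2.
A = [[0,1],[8,2]]; det(A-λI) = λ^2 - 2λ - 8.
Eigenvalues λ = -2, 4 with eigenvectors (1,-2), (1,4).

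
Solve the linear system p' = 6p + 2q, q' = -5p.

Coefficient matrix A = [[6, 2], [-5, 0]].
Characteristic polynomial det(A - λI) = λ^2 - 6λ + 10 = 0.
Eigenvalues λ = 3 ± i (complex conjugate pair).
For λ=3+i: an eigenvector is (-1,1) - i(-1,2) = (-1 + i, 1 - 2i).
A real fundamental pair from Re and Im of e^((3+i)t)v: X_1 = e^(3t)(cos(t)·(-1,1) + sin(t)·(-1,2)), X_2 = e^(3t)(sin(t)·(-1,1) - cos(t)·(-1,2)).
General solution: K_1X_1 + K_2X_2.

p(t) = -K_1e^(3t)sin(t) - K_1e^(3t)cos(t) - K_2e^(3t)sin(t) + K_2e^(3t)cos(t), q(t) = 2K_1e^(3t)sin(t) + K_1e^(3t)cos(t) + K_2e^(3t)sin(t) - 2K_2e^(3t)cos(t)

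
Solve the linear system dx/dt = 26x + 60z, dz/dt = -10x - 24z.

x(t) = -3K_1e^(6t) + 2K_2e^(-4t), z(t) = K_1e^(6t) - K_2e^(-4t)

Coefficient matrix A = [[26, 60], [-10, -24]].
Characteristic polynomial det(A - λI) = λ^2 - 2λ - 24 = 0.
Eigenvalues λ = 6, -4.
For λ=6: (A-λI) row 1 is [20, 60], so an eigenvector is (-3, 1).
For λ=-4: (A-λI) row 1 is [30, 60], so an eigenvector is (2, -1).
General solution: K_1e^(6t)(-3,1) + K_2e^(-4t)(2,-1).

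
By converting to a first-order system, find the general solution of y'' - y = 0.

Let x_1 = y, x_2 = y'. Then x_1' = x_2 and x_2' = x_1.
A = [[0,1],[1,0]]; det(A-λI) = λ^2 - 1.
Eigenvalues λ = 1, -1 with eigenvectors (1,1), (1,-1).

y(t) = c_1e^(t) + c_2e^(-t)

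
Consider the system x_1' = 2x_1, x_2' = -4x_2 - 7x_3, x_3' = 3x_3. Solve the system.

x_1(t) = c_3e^(2t), x_2(t) = -c_1e^(3t) + c_2e^(-4t), x_3(t) = c_1e^(3t)

Coefficient matrix A = [[2, 0, 0], [0, -4, -7], [0, 0, 3]].
det(A - λI) = 0 gives eigenvalues λ = 3, -4, 2.
For λ=3: eigenvector (0,-1,1).
For λ=-4: eigenvector (0,1,0).
For λ=2: eigenvector (1,0,0).
General solution: c_1e^(3t)(0,-1,1) + c_2e^(-4t)(0,1,0) + c_3e^(2t)(1,0,0).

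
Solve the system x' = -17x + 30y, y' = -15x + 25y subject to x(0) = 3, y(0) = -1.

x(t) = -31e^(4t)sin(3t) + 3e^(4t)cos(3t), y(t) = -22e^(4t)sin(3t) - e^(4t)cos(3t)

Coefficient matrix A = [[-17, 30], [-15, 25]].
Characteristic polynomial det(A - λI) = λ^2 - 8λ + 25 = 0.
Eigenvalues λ = 4 ± 3i (complex conjugate pair).
For λ=4+3i: an eigenvector is (1,1) - i(3,2) = (1 - 3i, 1 - 2i).
A real fundamental pair from Re and Im of e^((4+3i)t)v: X_1 = e^(4t)(cos(3t)·(1,1) + sin(3t)·(3,2)), X_2 = e^(4t)(sin(3t)·(1,1) - cos(3t)·(3,2)).
General solution: c_1X_1 + c_2X_2.
Applying x(0)=3, y(0)=-1 gives c_1=-9, c_2=-4.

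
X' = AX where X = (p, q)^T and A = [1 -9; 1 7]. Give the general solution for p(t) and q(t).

Coefficient matrix A = [[1, -9], [1, 7]].
Characteristic polynomial det(A - λI) = λ^2 - 8λ + 16 = 0.
Single eigenvalue λ = 4 with algebraic multiplicity 2.
Eigenvector v = (-3,1); generalized eigenvector w with (A-λI)w=v is (-2,1).
General solution: e^(4t)[K_1·v + K_2·(t·v + w)].

p(t) = -3K_1e^(4t) - 3K_2te^(4t) - 2K_2e^(4t), q(t) = K_1e^(4t) + K_2te^(4t) + K_2e^(4t)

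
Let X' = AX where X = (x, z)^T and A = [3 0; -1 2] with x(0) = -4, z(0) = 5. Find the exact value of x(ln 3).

-108

A = [[3,0],[-1,2]]; eigenvalues λ = 3, 2.
Eigenvectors: (-1,1) for λ=3, (0,-1) for λ=2.
From the initial condition, c_1 = 4, c_2 = -1.
x(ln 3) = (4)(3^3)(-1) + (-1)(3^2)(0) = -108.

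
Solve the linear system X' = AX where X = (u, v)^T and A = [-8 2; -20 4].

u(t) = -C_1e^(-2t)sin(2t) + C_2e^(-2t)cos(2t), v(t) = -3C_1e^(-2t)sin(2t) - C_1e^(-2t)cos(2t) - C_2e^(-2t)sin(2t) + 3C_2e^(-2t)cos(2t)

Coefficient matrix A = [[-8, 2], [-20, 4]].
Characteristic polynomial det(A - λI) = λ^2 + 4λ + 8 = 0.
Eigenvalues λ = -2 ± 2i (complex conjugate pair).
For λ=-2+2i: an eigenvector is (0,-1) - i(-1,-3) = (0 + i, -1 + 3i).
A real fundamental pair from Re and Im of e^((-2+2i)t)v: X_1 = e^(-2t)(cos(2t)·(0,-1) + sin(2t)·(-1,-3)), X_2 = e^(-2t)(sin(2t)·(0,-1) - cos(2t)·(-1,-3)).
General solution: C_1X_1 + C_2X_2.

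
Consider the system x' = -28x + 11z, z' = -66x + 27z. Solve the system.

x(t) = C_1e^(5t) - C_2e^(-6t), z(t) = 3C_1e^(5t) - 2C_2e^(-6t)

Coefficient matrix A = [[-28, 11], [-66, 27]].
Characteristic polynomial det(A - λI) = λ^2 + λ - 30 = 0.
Eigenvalues λ = 5, -6.
For λ=5: (A-λI) row 1 is [-33, 11], so an eigenvector is (1, 3).
For λ=-6: (A-λI) row 1 is [-22, 11], so an eigenvector is (-1, -2).
General solution: C_1e^(5t)(1,3) + C_2e^(-6t)(-1,-2).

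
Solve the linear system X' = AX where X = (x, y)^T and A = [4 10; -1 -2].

Coefficient matrix A = [[4, 10], [-1, -2]].
Characteristic polynomial det(A - λI) = λ^2 - 2λ + 2 = 0.
Eigenvalues λ = 1 ± i (complex conjugate pair).
For λ=1+i: an eigenvector is (3,-1) - i(-1,0) = (3 + i, -1).
A real fundamental pair from Re and Im of e^((1+i)t)v: X_1 = e^(t)(cos(t)·(3,-1) + sin(t)·(-1,0)), X_2 = e^(t)(sin(t)·(3,-1) - cos(t)·(-1,0)).
General solution: c_1X_1 + c_2X_2.

x(t) = -c_1e^(t)sin(t) + 3c_1e^(t)cos(t) + 3c_2e^(t)sin(t) + c_2e^(t)cos(t), y(t) = -c_1e^(t)cos(t) - c_2e^(t)sin(t)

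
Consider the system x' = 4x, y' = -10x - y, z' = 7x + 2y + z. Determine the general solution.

x(t) = K_1e^(4t), y(t) = -2K_1e^(4t) + K_2e^(-t), z(t) = K_1e^(4t) - K_2e^(-t) + K_3e^(t)

Coefficient matrix A = [[4, 0, 0], [-10, -1, 0], [7, 2, 1]].
det(A - λI) = 0 gives eigenvalues λ = 4, -1, 1.
For λ=4: eigenvector (1,-2,1).
For λ=-1: eigenvector (0,1,-1).
For λ=1: eigenvector (0,0,1).
General solution: K_1e^(4t)(1,-2,1) + K_2e^(-t)(0,1,-1) + K_3e^(t)(0,0,1).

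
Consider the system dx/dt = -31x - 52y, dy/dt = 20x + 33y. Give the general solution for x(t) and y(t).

Coefficient matrix A = [[-31, -52], [20, 33]].
Characteristic polynomial det(A - λI) = λ^2 - 2λ + 17 = 0.
Eigenvalues λ = 1 ± 4i (complex conjugate pair).
For λ=1+4i: an eigenvector is (3,-2) - i(2,-1) = (3 - 2i, -2 + i).
A real fundamental pair from Re and Im of e^((1+4i)t)v: X_1 = e^(t)(cos(4t)·(3,-2) + sin(4t)·(2,-1)), X_2 = e^(t)(sin(4t)·(3,-2) - cos(4t)·(2,-1)).
General solution: K_1X_1 + K_2X_2.

x(t) = 2K_1e^(t)sin(4t) + 3K_1e^(t)cos(4t) + 3K_2e^(t)sin(4t) - 2K_2e^(t)cos(4t), y(t) = -K_1e^(t)sin(4t) - 2K_1e^(t)cos(4t) - 2K_2e^(t)sin(4t) + K_2e^(t)cos(4t)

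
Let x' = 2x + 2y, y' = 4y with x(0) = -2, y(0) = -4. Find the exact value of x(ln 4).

A = [[2,2],[0,4]]; eigenvalues λ = 2, 4.
Eigenvectors: (1,0) for λ=2, (-1,-1) for λ=4.
From the initial condition, c_1 = 2, c_2 = 4.
x(ln 4) = (2)(4^2)(1) + (4)(4^4)(-1) = -992.

-992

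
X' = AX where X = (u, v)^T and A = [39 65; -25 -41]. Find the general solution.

u(t) = -3c_1e^(-t)sin(5t) - 2c_1e^(-t)cos(5t) - 2c_2e^(-t)sin(5t) + 3c_2e^(-t)cos(5t), v(t) = 2c_1e^(-t)sin(5t) + c_1e^(-t)cos(5t) + c_2e^(-t)sin(5t) - 2c_2e^(-t)cos(5t)

Coefficient matrix A = [[39, 65], [-25, -41]].
Characteristic polynomial det(A - λI) = λ^2 + 2λ + 26 = 0.
Eigenvalues λ = -1 ± 5i (complex conjugate pair).
For λ=-1+5i: an eigenvector is (-2,1) - i(-3,2) = (-2 + 3i, 1 - 2i).
A real fundamental pair from Re and Im of e^((-1+5i)t)v: X_1 = e^(-t)(cos(5t)·(-2,1) + sin(5t)·(-3,2)), X_2 = e^(-t)(sin(5t)·(-2,1) - cos(5t)·(-3,2)).
General solution: c_1X_1 + c_2X_2.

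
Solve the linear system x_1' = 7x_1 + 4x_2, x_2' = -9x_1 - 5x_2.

Coefficient matrix A = [[7, 4], [-9, -5]].
Characteristic polynomial det(A - λI) = λ^2 - 2λ + 1 = 0.
Single eigenvalue λ = 1 with algebraic multiplicity 2.
Eigenvector v = (2,-3); generalized eigenvector w with (A-λI)w=v is (-1,2).
General solution: e^(t)[K_1·v + K_2·(t·v + w)].

x_1(t) = 2K_1e^(t) + 2K_2te^(t) - K_2e^(t), x_2(t) = -3K_1e^(t) - 3K_2te^(t) + 2K_2e^(t)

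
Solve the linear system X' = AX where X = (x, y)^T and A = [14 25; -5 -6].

Coefficient matrix A = [[14, 25], [-5, -6]].
Characteristic polynomial det(A - λI) = λ^2 - 8λ + 41 = 0.
Eigenvalues λ = 4 ± 5i (complex conjugate pair).
For λ=4+5i: an eigenvector is (2,-1) - i(-1,0) = (2 + i, -1).
A real fundamental pair from Re and Im of e^((4+5i)t)v: X_1 = e^(4t)(cos(5t)·(2,-1) + sin(5t)·(-1,0)), X_2 = e^(4t)(sin(5t)·(2,-1) - cos(5t)·(-1,0)).
General solution: K_1X_1 + K_2X_2.

x(t) = -K_1e^(4t)sin(5t) + 2K_1e^(4t)cos(5t) + 2K_2e^(4t)sin(5t) + K_2e^(4t)cos(5t), y(t) = -K_1e^(4t)cos(5t) - K_2e^(4t)sin(5t)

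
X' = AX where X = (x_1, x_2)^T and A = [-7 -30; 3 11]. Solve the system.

Coefficient matrix A = [[-7, -30], [3, 11]].
Characteristic polynomial det(A - λI) = λ^2 - 4λ + 13 = 0.
Eigenvalues λ = 2 ± 3i (complex conjugate pair).
For λ=2+3i: an eigenvector is (3,-1) - i(1,0) = (3 - i, -1).
A real fundamental pair from Re and Im of e^((2+3i)t)v: X_1 = e^(2t)(cos(3t)·(3,-1) + sin(3t)·(1,0)), X_2 = e^(2t)(sin(3t)·(3,-1) - cos(3t)·(1,0)).
General solution: C_1X_1 + C_2X_2.

x_1(t) = C_1e^(2t)sin(3t) + 3C_1e^(2t)cos(3t) + 3C_2e^(2t)sin(3t) - C_2e^(2t)cos(3t), x_2(t) = -C_1e^(2t)cos(3t) - C_2e^(2t)sin(3t)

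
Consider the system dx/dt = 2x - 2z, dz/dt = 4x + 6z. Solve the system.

x(t) = c_1e^(4t)sin(2t) - c_2e^(4t)cos(2t), z(t) = -c_1e^(4t)sin(2t) - c_1e^(4t)cos(2t) - c_2e^(4t)sin(2t) + c_2e^(4t)cos(2t)

Coefficient matrix A = [[2, -2], [4, 6]].
Characteristic polynomial det(A - λI) = λ^2 - 8λ + 20 = 0.
Eigenvalues λ = 4 ± 2i (complex conjugate pair).
For λ=4+2i: an eigenvector is (0,-1) - i(1,-1) = (0 - i, -1 + i).
A real fundamental pair from Re and Im of e^((4+2i)t)v: X_1 = e^(4t)(cos(2t)·(0,-1) + sin(2t)·(1,-1)), X_2 = e^(4t)(sin(2t)·(0,-1) - cos(2t)·(1,-1)).
General solution: c_1X_1 + c_2X_2.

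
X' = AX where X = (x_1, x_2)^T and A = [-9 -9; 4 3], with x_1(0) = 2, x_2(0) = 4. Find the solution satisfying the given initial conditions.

Coefficient matrix A = [[-9, -9], [4, 3]].
Characteristic polynomial det(A - λI) = λ^2 + 6λ + 9 = 0.
Single eigenvalue λ = -3 with algebraic multiplicity 2.
Eigenvector v = (3,-2); generalized eigenvector w with (A-λI)w=v is (1,-1).
General solution: e^(-3t)[C_1·v + C_2·(t·v + w)].
Applying x_1(0)=2, x_2(0)=4 gives C_1=6, C_2=-16.

x_1(t) = -48te^(-3t) + 2e^(-3t), x_2(t) = 32te^(-3t) + 4e^(-3t)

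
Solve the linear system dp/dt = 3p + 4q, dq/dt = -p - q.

p(t) = 2K_1e^(t) + 2K_2te^(t) + K_2e^(t), q(t) = -K_1e^(t) - K_2te^(t)

Coefficient matrix A = [[3, 4], [-1, -1]].
Characteristic polynomial det(A - λI) = λ^2 - 2λ + 1 = 0.
Single eigenvalue λ = 1 with algebraic multiplicity 2.
Eigenvector v = (2,-1); generalized eigenvector w with (A-λI)w=v is (1,0).
General solution: e^(t)[K_1·v + K_2·(t·v + w)].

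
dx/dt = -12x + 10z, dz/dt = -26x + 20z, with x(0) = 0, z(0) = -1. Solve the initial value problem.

x(t) = -5e^(4t)sin(2t), z(t) = -8e^(4t)sin(2t) - e^(4t)cos(2t)

Coefficient matrix A = [[-12, 10], [-26, 20]].
Characteristic polynomial det(A - λI) = λ^2 - 8λ + 20 = 0.
Eigenvalues λ = 4 ± 2i (complex conjugate pair).
For λ=4+2i: an eigenvector is (-2,-3) - i(1,2) = (-2 - i, -3 - 2i).
A real fundamental pair from Re and Im of e^((4+2i)t)v: X_1 = e^(4t)(cos(2t)·(-2,-3) + sin(2t)·(1,2)), X_2 = e^(4t)(sin(2t)·(-2,-3) - cos(2t)·(1,2)).
General solution: c_1X_1 + c_2X_2.
Applying x(0)=0, z(0)=-1 gives c_1=-1, c_2=2.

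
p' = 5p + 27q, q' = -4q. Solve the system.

p(t) = -3c_1e^(-4t) - c_2e^(5t), q(t) = c_1e^(-4t)

Coefficient matrix A = [[5, 27], [0, -4]].
Characteristic polynomial det(A - λI) = λ^2 - λ - 20 = 0.
Eigenvalues λ = -4, 5.
For λ=-4: (A-λI) row 1 is [9, 27], so an eigenvector is (-3, 1).
For λ=5: (A-λI) row 1 is [0, 27], so an eigenvector is (-1, 0).
General solution: c_1e^(-4t)(-3,1) + c_2e^(5t)(-1,0).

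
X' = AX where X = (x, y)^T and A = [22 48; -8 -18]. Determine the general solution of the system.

Coefficient matrix A = [[22, 48], [-8, -18]].
Characteristic polynomial det(A - λI) = λ^2 - 4λ - 12 = 0.
Eigenvalues λ = 6, -2.
For λ=6: (A-λI) row 1 is [16, 48], so an eigenvector is (3, -1).
For λ=-2: (A-λI) row 1 is [24, 48], so an eigenvector is (-2, 1).
General solution: K_1e^(6t)(3,-1) + K_2e^(-2t)(-2,1).

x(t) = 3K_1e^(6t) - 2K_2e^(-2t), y(t) = -K_1e^(6t) + K_2e^(-2t)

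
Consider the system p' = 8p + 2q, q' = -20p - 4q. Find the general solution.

Coefficient matrix A = [[8, 2], [-20, -4]].
Characteristic polynomial det(A - λI) = λ^2 - 4λ + 8 = 0.
Eigenvalues λ = 2 ± 2i (complex conjugate pair).
For λ=2+2i: an eigenvector is (1,-3) - i(0,-1) = (1, -3 + i).
A real fundamental pair from Re and Im of e^((2+2i)t)v: X_1 = e^(2t)(cos(2t)·(1,-3) + sin(2t)·(0,-1)), X_2 = e^(2t)(sin(2t)·(1,-3) - cos(2t)·(0,-1)).
General solution: c_1X_1 + c_2X_2.

p(t) = c_1e^(2t)cos(2t) + c_2e^(2t)sin(2t), q(t) = -c_1e^(2t)sin(2t) - 3c_1e^(2t)cos(2t) - 3c_2e^(2t)sin(2t) + c_2e^(2t)cos(2t)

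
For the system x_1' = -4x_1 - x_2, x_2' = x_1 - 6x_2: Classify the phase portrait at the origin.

stable improper node

A = [[-4,-1],[1,-6]]; det(A-λI) = λ^2 + 10λ + 25.
repeated λ = -5 with a single eigenvector.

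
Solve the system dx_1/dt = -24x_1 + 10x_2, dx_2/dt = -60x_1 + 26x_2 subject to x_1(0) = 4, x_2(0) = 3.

Coefficient matrix A = [[-24, 10], [-60, 26]].
Characteristic polynomial det(A - λI) = λ^2 - 2λ - 24 = 0.
Eigenvalues λ = -4, 6.
For λ=-4: (A-λI) row 1 is [-20, 10], so an eigenvector is (-1, -2).
For λ=6: (A-λI) row 1 is [-30, 10], so an eigenvector is (1, 3).
General solution: c_1e^(-4t)(-1,-2) + c_2e^(6t)(1,3).
Applying x_1(0)=4, x_2(0)=3 gives c_1=-9, c_2=-5.

x_1(t) = -5e^(6t) + 9e^(-4t), x_2(t) = -15e^(6t) + 18e^(-4t)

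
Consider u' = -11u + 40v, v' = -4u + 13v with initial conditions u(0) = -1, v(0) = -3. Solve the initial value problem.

Coefficient matrix A = [[-11, 40], [-4, 13]].
Characteristic polynomial det(A - λI) = λ^2 - 2λ + 17 = 0.
Eigenvalues λ = 1 ± 4i (complex conjugate pair).
For λ=1+4i: an eigenvector is (-1,0) - i(3,1) = (-1 - 3i, 0 - i).
A real fundamental pair from Re and Im of e^((1+4i)t)v: X_1 = e^(t)(cos(4t)·(-1,0) + sin(4t)·(3,1)), X_2 = e^(t)(sin(4t)·(-1,0) - cos(4t)·(3,1)).
General solution: c_1X_1 + c_2X_2.
Applying u(0)=-1, v(0)=-3 gives c_1=-8, c_2=3.

u(t) = -27e^(t)sin(4t) - e^(t)cos(4t), v(t) = -8e^(t)sin(4t) - 3e^(t)cos(4t)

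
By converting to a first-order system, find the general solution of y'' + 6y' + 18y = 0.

y(t) = K_1e^(-3t)cos(3t) + K_2e^(-3t)sin(3t)

Let x_1 = y, x_2 = y'. Then x_1' = x_2 and x_2' = -18x_1 - 6x_2.
A = [[0,1],[-18,-6]]; det(A-λI) = λ^2 + 6λ + 18.
Eigenvalues λ = -3 ± 3i.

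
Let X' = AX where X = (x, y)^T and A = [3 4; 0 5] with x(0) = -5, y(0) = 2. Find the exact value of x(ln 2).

A = [[3,4],[0,5]]; eigenvalues λ = 3, 5.
Eigenvectors: (1,0) for λ=3, (2,1) for λ=5.
From the initial condition, c_1 = -9, c_2 = 2.
x(ln 2) = (-9)(2^3)(1) + (2)(2^5)(2) = 56.

56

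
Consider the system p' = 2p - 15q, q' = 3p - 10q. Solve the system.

Coefficient matrix A = [[2, -15], [3, -10]].
Characteristic polynomial det(A - λI) = λ^2 + 8λ + 25 = 0.
Eigenvalues λ = -4 ± 3i (complex conjugate pair).
For λ=-4+3i: an eigenvector is (-1,0) - i(-2,-1) = (-1 + 2i, 0 + i).
A real fundamental pair from Re and Im of e^((-4+3i)t)v: X_1 = e^(-4t)(cos(3t)·(-1,0) + sin(3t)·(-2,-1)), X_2 = e^(-4t)(sin(3t)·(-1,0) - cos(3t)·(-2,-1)).
General solution: c_1X_1 + c_2X_2.

p(t) = -2c_1e^(-4t)sin(3t) - c_1e^(-4t)cos(3t) - c_2e^(-4t)sin(3t) + 2c_2e^(-4t)cos(3t), q(t) = -c_1e^(-4t)sin(3t) + c_2e^(-4t)cos(3t)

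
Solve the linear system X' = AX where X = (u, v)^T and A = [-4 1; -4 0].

u(t) = -c_1e^(-2t) - c_2te^(-2t) - c_2e^(-2t), v(t) = -2c_1e^(-2t) - 2c_2te^(-2t) - 3c_2e^(-2t)

Coefficient matrix A = [[-4, 1], [-4, 0]].
Characteristic polynomial det(A - λI) = λ^2 + 4λ + 4 = 0.
Single eigenvalue λ = -2 with algebraic multiplicity 2.
Eigenvector v = (-1,-2); generalized eigenvector w with (A-λI)w=v is (-1,-3).
General solution: e^(-2t)[c_1·v + c_2·(t·v + w)].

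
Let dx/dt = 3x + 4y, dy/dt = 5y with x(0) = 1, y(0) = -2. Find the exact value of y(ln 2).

-64

A = [[3,4],[0,5]]; eigenvalues λ = 5, 3.
Eigenvectors: (2,1) for λ=5, (1,0) for λ=3.
From the initial condition, c_1 = -2, c_2 = 5.
y(ln 2) = (-2)(2^5)(1) + (5)(2^3)(0) = -64.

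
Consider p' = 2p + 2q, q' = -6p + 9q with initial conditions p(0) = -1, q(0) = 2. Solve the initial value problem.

p(t) = 7e^(6t) - 8e^(5t), q(t) = 14e^(6t) - 12e^(5t)

Coefficient matrix A = [[2, 2], [-6, 9]].
Characteristic polynomial det(A - λI) = λ^2 - 11λ + 30 = 0.
Eigenvalues λ = 5, 6.
For λ=5: (A-λI) row 1 is [-3, 2], so an eigenvector is (-2, -3).
For λ=6: (A-λI) row 1 is [-4, 2], so an eigenvector is (-1, -2).
General solution: K_1e^(5t)(-2,-3) + K_2e^(6t)(-1,-2).
Applying p(0)=-1, q(0)=2 gives K_1=4, K_2=-7.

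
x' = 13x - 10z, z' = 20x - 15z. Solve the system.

Coefficient matrix A = [[13, -10], [20, -15]].
Characteristic polynomial det(A - λI) = λ^2 + 2λ + 5 = 0.
Eigenvalues λ = -1 ± 2i (complex conjugate pair).
For λ=-1+2i: an eigenvector is (2,3) - i(-1,-1) = (2 + i, 3 + i).
A real fundamental pair from Re and Im of e^((-1+2i)t)v: X_1 = e^(-t)(cos(2t)·(2,3) + sin(2t)·(-1,-1)), X_2 = e^(-t)(sin(2t)·(2,3) - cos(2t)·(-1,-1)).
General solution: K_1X_1 + K_2X_2.

x(t) = -K_1e^(-t)sin(2t) + 2K_1e^(-t)cos(2t) + 2K_2e^(-t)sin(2t) + K_2e^(-t)cos(2t), z(t) = -K_1e^(-t)sin(2t) + 3K_1e^(-t)cos(2t) + 3K_2e^(-t)sin(2t) + K_2e^(-t)cos(2t)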